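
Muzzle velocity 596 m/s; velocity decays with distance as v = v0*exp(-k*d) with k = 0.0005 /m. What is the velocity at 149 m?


v = v0*exp(-k*d) = 596*exp(-0.0005*149) = 553.2 m/s

553.2 m/s


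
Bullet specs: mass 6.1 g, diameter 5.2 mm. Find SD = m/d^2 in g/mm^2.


SD = m/d^2 = 6.1/5.2^2 = 0.2256 g/mm^2

0.2256 g/mm^2


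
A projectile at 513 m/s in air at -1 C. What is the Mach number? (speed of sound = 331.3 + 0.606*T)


a = 331.3 + 0.606*(-1) = 330.694 m/s
M = v/a = 513/330.694 = 1.551

1.551


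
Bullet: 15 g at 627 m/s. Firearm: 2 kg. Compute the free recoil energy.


v_r = m_p*v_p/m_gun = 0.015*627/2 = 4.7025 m/s, E_r = 0.5*m_gun*v_r^2 = 0.5*2*4.7025^2 = 22.11 J

22.11 J


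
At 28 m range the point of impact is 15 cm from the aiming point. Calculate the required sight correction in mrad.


1 mrad subtends 1 cm per 10 m of range, so adj = error_cm / (dist_m / 10) = 15 / (28/10) = 5.357 mrad

5.357 mrad


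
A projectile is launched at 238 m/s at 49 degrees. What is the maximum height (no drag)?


H = (v0*sin(theta))^2 / (2g) = (238*sin(49°))^2 / (2*9.81) = 1644 m

1644 m


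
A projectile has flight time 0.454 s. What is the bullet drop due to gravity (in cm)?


drop = 0.5*g*t^2 = 0.5*9.81*0.454^2 = 1.011 m ≈ 101.1 cm

101.1 cm


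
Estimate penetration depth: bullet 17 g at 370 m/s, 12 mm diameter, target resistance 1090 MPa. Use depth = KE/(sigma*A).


A = pi*(d/2)^2 = pi*(12/2)^2 = 113.097 mm^2
E = 0.5*m*v^2 = 0.5*0.017*370^2 = 1163.65 J
depth = E/(sigma*A) = 1163.65 J / (1090 MPa * 113.097 mm^2) = 1163.65/(1090 * 113.097) m = 0.00943938 m ≈ 9.439 mm

9.439 mm


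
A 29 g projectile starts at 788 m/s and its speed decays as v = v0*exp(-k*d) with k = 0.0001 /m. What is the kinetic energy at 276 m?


v = v0*exp(-k*d) = 788*exp(-0.0001*276) = 766.549 m/s
E = 0.5*m*v^2 = 0.5*0.029*766.549^2 = 8520 J

8520 J


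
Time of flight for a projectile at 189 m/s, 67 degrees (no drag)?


T = 2*v0*sin(theta)/g = 2*189*sin(67°)/9.81 = 35.47 s

35.47 s


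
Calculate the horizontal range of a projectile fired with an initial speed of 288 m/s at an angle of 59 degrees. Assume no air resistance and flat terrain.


R = v0^2 * sin(2*theta) / g = 288^2 * sin(2*59°) / 9.81 = 7465 m

7465 m


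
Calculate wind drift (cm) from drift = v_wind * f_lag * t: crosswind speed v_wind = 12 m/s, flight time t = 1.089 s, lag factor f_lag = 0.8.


drift = v_wind * lag * t = 12 * 0.8 * 1.089 = 10.4544 m ≈ 1045 cm

1045 cm


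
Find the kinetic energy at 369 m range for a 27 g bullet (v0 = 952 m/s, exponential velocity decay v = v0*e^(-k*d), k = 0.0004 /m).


v = v0*exp(-k*d) = 952*exp(-0.0004*369) = 821.363 m/s
E = 0.5*m*v^2 = 0.5*0.027*821.363^2 = 9108 J

9108 J


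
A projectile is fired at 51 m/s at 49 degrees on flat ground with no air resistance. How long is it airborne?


T = 2*v0*sin(theta)/g = 2*51*sin(49°)/9.81 = 7.847 s

7.847 s


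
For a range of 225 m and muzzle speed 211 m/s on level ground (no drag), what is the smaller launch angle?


sin(2*theta) = R*g/v0^2 = 225*9.81/211^2 = 0.0495777, theta = arcsin(0.0495777)/2 = 1.421°

1.421 degrees


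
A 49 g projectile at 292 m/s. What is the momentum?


p = m*v = 0.049*292 = 14.31 kg·m/s

14.31 kg·m/s


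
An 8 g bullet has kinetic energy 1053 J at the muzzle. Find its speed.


v = sqrt(2*E/m) = sqrt(2*1053/0.008) = 513.1 m/s

513.1 m/s


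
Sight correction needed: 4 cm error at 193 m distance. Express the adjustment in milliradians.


1 mrad subtends 1 cm per 10 m of range, so adj = error_cm / (dist_m / 10) = 4 / (193/10) = 0.2073 mrad

0.2073 mrad


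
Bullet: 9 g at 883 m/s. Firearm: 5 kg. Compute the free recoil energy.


v_r = m_p*v_p/m_gun = 0.009*883/5 = 1.5894 m/s, E_r = 0.5*m_gun*v_r^2 = 0.5*5*1.5894^2 = 6.315 J

6.315 J


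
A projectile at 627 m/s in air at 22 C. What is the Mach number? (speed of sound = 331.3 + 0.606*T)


a = 331.3 + 0.606*(22) = 344.632 m/s
M = v/a = 627/344.632 = 1.819

1.819


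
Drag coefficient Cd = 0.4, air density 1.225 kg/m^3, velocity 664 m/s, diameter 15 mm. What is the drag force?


A = pi*(d/2)^2 = pi*(15/2000)^2 = 1.76715e-04 m^2
Fd = 0.5*Cd*rho*A*v^2 = 0.5*0.4*1.225*1.76715e-04*664^2 = 19.09 N

19.09 N


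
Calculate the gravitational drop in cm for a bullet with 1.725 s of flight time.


drop = 0.5*g*t^2 = 0.5*9.81*1.725^2 = 14.5954 m ≈ 1460 cm

1460 cm


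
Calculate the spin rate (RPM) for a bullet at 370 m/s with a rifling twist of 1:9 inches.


twist_m = 9*0.0254 = 0.2286 m
spin = v/twist = 370/0.2286 = 1618.548 rev/s
RPM = spin*60 = 1618.548*60 ≈ 97113 RPM

97113 RPM


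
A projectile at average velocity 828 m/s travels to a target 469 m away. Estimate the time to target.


t = d/v = 469/828 = 0.5664 s

0.5664 s


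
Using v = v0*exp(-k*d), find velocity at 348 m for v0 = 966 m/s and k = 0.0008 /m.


v = v0*exp(-k*d) = 966*exp(-0.0008*348) = 731.3 m/s

731.3 m/s


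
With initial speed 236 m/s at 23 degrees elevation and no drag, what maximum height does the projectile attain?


H = (v0*sin(theta))^2 / (2g) = (236*sin(23°))^2 / (2*9.81) = 433.4 m

433.4 m


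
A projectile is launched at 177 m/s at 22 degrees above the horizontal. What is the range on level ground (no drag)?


R = v0^2 * sin(2*theta) / g = 177^2 * sin(2*22°) / 9.81 = 2218 m

2218 m


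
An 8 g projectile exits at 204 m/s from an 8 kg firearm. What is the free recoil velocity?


v_recoil = m_p * v_p / m_gun = 0.008 * 204 / 8 = 0.204 m/s

0.204 m/s


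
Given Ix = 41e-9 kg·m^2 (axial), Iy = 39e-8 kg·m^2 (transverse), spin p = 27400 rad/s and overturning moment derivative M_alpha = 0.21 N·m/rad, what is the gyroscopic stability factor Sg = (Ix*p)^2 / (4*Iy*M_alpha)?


Sg = Ix^2 * p^2 / (4 * Iy * M_alpha) = (41e-9)^2 * 27400^2 / (4 * 39e-8 * 0.21) = 3.852

3.852


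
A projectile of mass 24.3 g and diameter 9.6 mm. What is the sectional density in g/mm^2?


SD = m/d^2 = 24.3/9.6^2 = 0.2637 g/mm^2

0.2637 g/mm^2


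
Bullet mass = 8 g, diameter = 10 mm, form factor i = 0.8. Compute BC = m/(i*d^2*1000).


BC = m/(i*d^2*1000) = 8/(0.8 * 10^2 * 1000) = 0.0001

0.0001


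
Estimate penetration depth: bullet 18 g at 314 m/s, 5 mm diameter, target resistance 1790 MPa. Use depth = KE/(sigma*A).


A = pi*(d/2)^2 = pi*(5/2)^2 = 19.635 mm^2
E = 0.5*m*v^2 = 0.5*0.018*314^2 = 887.364 J
depth = E/(sigma*A) = 887.364 J / (1790 MPa * 19.635 mm^2) = 887.364/(1790 * 19.635) m = 0.0252475 m ≈ 25.25 mm

25.25 mm


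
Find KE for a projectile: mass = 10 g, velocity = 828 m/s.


E = 0.5*m*v^2 = 0.5*0.01*828^2 = 3428 J

3428 J


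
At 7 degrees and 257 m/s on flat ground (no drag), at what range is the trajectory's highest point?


R = v0^2*sin(2*theta)/g = 257^2*sin(2*7°)/9.81 = 1628.82 m
apex_dist = R/2 = 1628.82/2 = 814.4 m

814.4 m


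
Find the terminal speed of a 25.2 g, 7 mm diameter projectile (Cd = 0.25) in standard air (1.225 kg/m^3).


A = pi*(d/2)^2 = pi*(7/2000)^2 = 3.84845e-05 m^2
vt = sqrt(2mg/(Cd*rho*A)) = sqrt(2*0.0252*9.81/(0.25 * 1.225 * 3.84845e-05)) = 204.8 m/s

204.8 m/s


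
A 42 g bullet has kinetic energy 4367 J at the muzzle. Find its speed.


v = sqrt(2*E/m) = sqrt(2*4367/0.042) = 456 m/s

456 m/s


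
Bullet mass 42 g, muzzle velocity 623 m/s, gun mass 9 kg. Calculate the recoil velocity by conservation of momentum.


v_recoil = m_p * v_p / m_gun = 0.042 * 623 / 9 = 2.907 m/s

2.907 m/s


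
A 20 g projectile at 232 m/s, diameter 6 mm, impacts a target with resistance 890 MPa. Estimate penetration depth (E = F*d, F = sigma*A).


A = pi*(d/2)^2 = pi*(6/2)^2 = 28.2743 mm^2
E = 0.5*m*v^2 = 0.5*0.02*232^2 = 538.24 J
depth = E/(sigma*A) = 538.24 J / (890 MPa * 28.2743 mm^2) = 538.24/(890 * 28.2743) m = 0.0213892 m ≈ 21.39 mm

21.39 mm


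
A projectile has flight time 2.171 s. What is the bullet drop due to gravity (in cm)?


drop = 0.5*g*t^2 = 0.5*9.81*2.171^2 = 23.1184 m ≈ 2312 cm

2312 cm


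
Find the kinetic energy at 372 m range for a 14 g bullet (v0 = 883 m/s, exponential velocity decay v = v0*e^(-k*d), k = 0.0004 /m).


v = v0*exp(-k*d) = 883*exp(-0.0004*372) = 760.918 m/s
E = 0.5*m*v^2 = 0.5*0.014*760.918^2 = 4053 J

4053 J


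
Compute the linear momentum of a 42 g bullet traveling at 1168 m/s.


p = m*v = 0.042*1168 = 49.06 kg·m/s

49.06 kg·m/s


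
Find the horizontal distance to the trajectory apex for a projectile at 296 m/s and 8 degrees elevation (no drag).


R = v0^2*sin(2*theta)/g = 296^2*sin(2*8°)/9.81 = 2461.8 m
apex_dist = R/2 = 2461.8/2 = 1231 m

1231 m


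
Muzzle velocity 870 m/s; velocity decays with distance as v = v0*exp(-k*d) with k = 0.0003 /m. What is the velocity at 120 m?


v = v0*exp(-k*d) = 870*exp(-0.0003*120) = 839.2 m/s

839.2 m/s


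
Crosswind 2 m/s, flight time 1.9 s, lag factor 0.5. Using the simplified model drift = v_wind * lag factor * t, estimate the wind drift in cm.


drift = v_wind * lag * t = 2 * 0.5 * 1.9 = 1.9 m ≈ 190 cm

190 cm


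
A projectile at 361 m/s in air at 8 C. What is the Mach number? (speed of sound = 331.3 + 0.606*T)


a = 331.3 + 0.606*(8) = 336.148 m/s
M = v/a = 361/336.148 = 1.074

1.074


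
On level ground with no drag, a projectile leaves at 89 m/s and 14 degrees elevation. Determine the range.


R = v0^2 * sin(2*theta) / g = 89^2 * sin(2*14°) / 9.81 = 379.1 m

379.1 m


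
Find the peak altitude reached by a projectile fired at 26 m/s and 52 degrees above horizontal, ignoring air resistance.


H = (v0*sin(theta))^2 / (2g) = (26*sin(52°))^2 / (2*9.81) = 21.39 m

21.39 m


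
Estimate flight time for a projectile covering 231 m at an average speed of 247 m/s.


t = d/v = 231/247 = 0.9352 s

0.9352 s


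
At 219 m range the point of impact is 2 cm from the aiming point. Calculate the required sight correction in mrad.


1 mrad subtends 1 cm per 10 m of range, so adj = error_cm / (dist_m / 10) = 2 / (219/10) = 0.09132 mrad

0.09132 mrad


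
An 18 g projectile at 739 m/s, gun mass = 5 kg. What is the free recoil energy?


v_r = m_p*v_p/m_gun = 0.018*739/5 = 2.6604 m/s, E_r = 0.5*m_gun*v_r^2 = 0.5*5*2.6604^2 = 17.69 J

17.69 J


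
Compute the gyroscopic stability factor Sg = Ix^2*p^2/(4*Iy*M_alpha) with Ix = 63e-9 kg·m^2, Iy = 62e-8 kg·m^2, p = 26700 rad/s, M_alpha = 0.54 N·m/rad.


Sg = Ix^2 * p^2 / (4 * Iy * M_alpha) = (63e-9)^2 * 26700^2 / (4 * 62e-8 * 0.54) = 2.113

2.113


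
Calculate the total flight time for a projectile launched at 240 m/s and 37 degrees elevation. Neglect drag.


T = 2*v0*sin(theta)/g = 2*240*sin(37°)/9.81 = 29.45 s

29.45 s


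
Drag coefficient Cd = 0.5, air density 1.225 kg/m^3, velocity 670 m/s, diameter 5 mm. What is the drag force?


A = pi*(d/2)^2 = pi*(5/2000)^2 = 1.96350e-05 m^2
Fd = 0.5*Cd*rho*A*v^2 = 0.5*0.5*1.225*1.96350e-05*670^2 = 2.699 N

2.699 N


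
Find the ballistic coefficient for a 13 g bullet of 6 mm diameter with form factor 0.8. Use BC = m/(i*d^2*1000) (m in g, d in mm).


BC = m/(i*d^2*1000) = 13/(0.8 * 6^2 * 1000) = 0.0004514

0.0004514


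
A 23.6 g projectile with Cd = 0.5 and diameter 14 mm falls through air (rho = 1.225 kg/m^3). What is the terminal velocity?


A = pi*(d/2)^2 = pi*(14/2000)^2 = 1.53938e-04 m^2
vt = sqrt(2mg/(Cd*rho*A)) = sqrt(2*0.0236*9.81/(0.5 * 1.225 * 1.53938e-04)) = 70.08 m/s

70.08 m/s


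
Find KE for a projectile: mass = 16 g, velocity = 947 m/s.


E = 0.5*m*v^2 = 0.5*0.016*947^2 = 7174 J

7174 J


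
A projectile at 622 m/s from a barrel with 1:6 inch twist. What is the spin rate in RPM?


twist_m = 6*0.0254 = 0.1524 m
spin = v/twist = 622/0.1524 = 4081.365 rev/s
RPM = spin*60 = 4081.365*60 ≈ 244882 RPM

244882 RPM


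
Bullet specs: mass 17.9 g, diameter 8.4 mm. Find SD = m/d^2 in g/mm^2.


SD = m/d^2 = 17.9/8.4^2 = 0.2537 g/mm^2

0.2537 g/mm^2


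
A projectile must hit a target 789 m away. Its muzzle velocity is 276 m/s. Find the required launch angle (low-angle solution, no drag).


sin(2*theta) = R*g/v0^2 = 789*9.81/276^2 = 0.101608, theta = arcsin(0.101608)/2 = 2.916°

2.916 degrees


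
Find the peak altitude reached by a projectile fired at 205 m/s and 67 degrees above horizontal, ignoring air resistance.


H = (v0*sin(theta))^2 / (2g) = (205*sin(67°))^2 / (2*9.81) = 1815 m

1815 m


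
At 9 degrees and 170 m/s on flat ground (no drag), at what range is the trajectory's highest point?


R = v0^2*sin(2*theta)/g = 170^2*sin(2*9°)/9.81 = 910.356 m
apex_dist = R/2 = 910.356/2 = 455.2 m

455.2 m


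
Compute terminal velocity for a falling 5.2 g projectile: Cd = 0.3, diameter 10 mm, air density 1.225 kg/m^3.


A = pi*(d/2)^2 = pi*(10/2000)^2 = 7.85398e-05 m^2
vt = sqrt(2mg/(Cd*rho*A)) = sqrt(2*0.0052*9.81/(0.3 * 1.225 * 7.85398e-05)) = 59.45 m/s

59.45 m/s


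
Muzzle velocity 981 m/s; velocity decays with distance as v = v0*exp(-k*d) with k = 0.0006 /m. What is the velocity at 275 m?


v = v0*exp(-k*d) = 981*exp(-0.0006*275) = 831.8 m/s

831.8 m/s


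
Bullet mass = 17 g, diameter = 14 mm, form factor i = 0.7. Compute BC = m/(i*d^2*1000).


BC = m/(i*d^2*1000) = 17/(0.7 * 14^2 * 1000) = 0.0001239

0.0001239


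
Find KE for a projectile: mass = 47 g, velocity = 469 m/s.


E = 0.5*m*v^2 = 0.5*0.047*469^2 = 5169 J

5169 J


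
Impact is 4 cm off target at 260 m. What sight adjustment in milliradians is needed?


1 mrad subtends 1 cm per 10 m of range, so adj = error_cm / (dist_m / 10) = 4 / (260/10) = 0.1538 mrad

0.1538 mrad


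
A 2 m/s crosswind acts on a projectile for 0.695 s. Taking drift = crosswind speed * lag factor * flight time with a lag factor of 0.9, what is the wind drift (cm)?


drift = v_wind * lag * t = 2 * 0.9 * 0.695 = 1.251 m ≈ 125.1 cm

125.1 cm


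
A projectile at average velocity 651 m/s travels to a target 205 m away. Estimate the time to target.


t = d/v = 205/651 = 0.3149 s

0.3149 s


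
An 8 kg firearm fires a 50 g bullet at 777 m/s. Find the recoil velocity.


v_recoil = m_p * v_p / m_gun = 0.05 * 777 / 8 = 4.856 m/s

4.856 m/s


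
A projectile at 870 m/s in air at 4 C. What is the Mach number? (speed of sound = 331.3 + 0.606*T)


a = 331.3 + 0.606*(4) = 333.724 m/s
M = v/a = 870/333.724 = 2.607

2.607


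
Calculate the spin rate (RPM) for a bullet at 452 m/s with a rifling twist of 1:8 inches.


twist_m = 8*0.0254 = 0.2032 m
spin = v/twist = 452/0.2032 = 2224.409 rev/s
RPM = spin*60 = 2224.409*60 ≈ 133465 RPM

133465 RPM


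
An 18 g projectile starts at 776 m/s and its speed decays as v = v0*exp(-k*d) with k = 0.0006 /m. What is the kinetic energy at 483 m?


v = v0*exp(-k*d) = 776*exp(-0.0006*483) = 580.769 m/s
E = 0.5*m*v^2 = 0.5*0.018*580.769^2 = 3036 J

3036 J


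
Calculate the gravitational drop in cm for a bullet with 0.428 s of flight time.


drop = 0.5*g*t^2 = 0.5*9.81*0.428^2 = 0.898518 m ≈ 89.85 cm

89.85 cm


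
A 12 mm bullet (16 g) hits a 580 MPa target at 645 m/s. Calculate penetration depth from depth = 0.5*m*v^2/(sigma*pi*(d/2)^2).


A = pi*(d/2)^2 = pi*(12/2)^2 = 113.097 mm^2
E = 0.5*m*v^2 = 0.5*0.016*645^2 = 3328.2 J
depth = E/(sigma*A) = 3328.2 J / (580 MPa * 113.097 mm^2) = 3328.2/(580 * 113.097) m = 0.0507375 m ≈ 50.74 mm

50.74 mm


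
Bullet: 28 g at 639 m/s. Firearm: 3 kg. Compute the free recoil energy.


v_r = m_p*v_p/m_gun = 0.028*639/3 = 5.964 m/s, E_r = 0.5*m_gun*v_r^2 = 0.5*3*5.964^2 = 53.35 J

53.35 J


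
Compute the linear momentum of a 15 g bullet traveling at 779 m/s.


p = m*v = 0.015*779 = 11.68 kg·m/s

11.68 kg·m/s


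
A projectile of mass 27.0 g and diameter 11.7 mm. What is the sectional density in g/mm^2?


SD = m/d^2 = 27.0/11.7^2 = 0.1972 g/mm^2

0.1972 g/mm^2


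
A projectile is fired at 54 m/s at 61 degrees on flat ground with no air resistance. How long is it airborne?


T = 2*v0*sin(theta)/g = 2*54*sin(61°)/9.81 = 9.629 s

9.629 s


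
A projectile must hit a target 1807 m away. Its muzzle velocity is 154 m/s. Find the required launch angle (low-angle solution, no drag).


sin(2*theta) = R*g/v0^2 = 1807*9.81/154^2 = 0.747456, theta = arcsin(0.747456)/2 = 24.19°

24.19 degrees


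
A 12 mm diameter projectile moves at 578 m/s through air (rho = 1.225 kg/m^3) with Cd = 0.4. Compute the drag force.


A = pi*(d/2)^2 = pi*(12/2000)^2 = 1.13097e-04 m^2
Fd = 0.5*Cd*rho*A*v^2 = 0.5*0.4*1.225*1.13097e-04*578^2 = 9.257 N

9.257 N


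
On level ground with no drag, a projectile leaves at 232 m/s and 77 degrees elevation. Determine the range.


R = v0^2 * sin(2*theta) / g = 232^2 * sin(2*77°) / 9.81 = 2405 m

2405 m


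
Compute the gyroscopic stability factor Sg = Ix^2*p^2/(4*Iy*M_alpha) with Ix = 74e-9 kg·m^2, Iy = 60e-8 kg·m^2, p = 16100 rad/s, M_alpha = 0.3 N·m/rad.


Sg = Ix^2 * p^2 / (4 * Iy * M_alpha) = (74e-9)^2 * 16100^2 / (4 * 60e-8 * 0.3) = 1.971

1.971


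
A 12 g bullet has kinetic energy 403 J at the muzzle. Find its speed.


v = sqrt(2*E/m) = sqrt(2*403/0.012) = 259.2 m/s

259.2 m/s


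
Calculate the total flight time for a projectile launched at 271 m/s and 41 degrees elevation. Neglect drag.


T = 2*v0*sin(theta)/g = 2*271*sin(41°)/9.81 = 36.25 s

36.25 s


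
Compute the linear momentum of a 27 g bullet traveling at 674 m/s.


p = m*v = 0.027*674 = 18.2 kg·m/s

18.2 kg·m/s


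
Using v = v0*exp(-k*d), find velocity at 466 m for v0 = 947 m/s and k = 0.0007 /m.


v = v0*exp(-k*d) = 947*exp(-0.0007*466) = 683.4 m/s

683.4 m/s


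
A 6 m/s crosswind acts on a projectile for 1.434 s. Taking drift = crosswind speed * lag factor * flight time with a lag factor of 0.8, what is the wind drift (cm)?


drift = v_wind * lag * t = 6 * 0.8 * 1.434 = 6.8832 m ≈ 688.3 cm

688.3 cm


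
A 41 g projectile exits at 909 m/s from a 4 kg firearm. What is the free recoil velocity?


v_recoil = m_p * v_p / m_gun = 0.041 * 909 / 4 = 9.317 m/s

9.317 m/s


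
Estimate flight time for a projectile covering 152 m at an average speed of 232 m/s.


t = d/v = 152/232 = 0.6552 s

0.6552 s


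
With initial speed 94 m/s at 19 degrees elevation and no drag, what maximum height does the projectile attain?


H = (v0*sin(theta))^2 / (2g) = (94*sin(19°))^2 / (2*9.81) = 47.74 m

47.74 m


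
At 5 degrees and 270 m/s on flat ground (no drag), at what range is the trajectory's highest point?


R = v0^2*sin(2*theta)/g = 270^2*sin(2*5°)/9.81 = 1290.41 m
apex_dist = R/2 = 1290.41/2 = 645.2 m

645.2 m


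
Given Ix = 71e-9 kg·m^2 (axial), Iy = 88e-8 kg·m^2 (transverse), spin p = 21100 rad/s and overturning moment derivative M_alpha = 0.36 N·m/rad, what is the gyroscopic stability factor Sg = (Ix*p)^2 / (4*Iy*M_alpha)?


Sg = Ix^2 * p^2 / (4 * Iy * M_alpha) = (71e-9)^2 * 21100^2 / (4 * 88e-8 * 0.36) = 1.771

1.771


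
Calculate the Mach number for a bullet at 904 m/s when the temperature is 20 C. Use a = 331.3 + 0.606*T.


a = 331.3 + 0.606*(20) = 343.42 m/s
M = v/a = 904/343.42 = 2.632

2.632


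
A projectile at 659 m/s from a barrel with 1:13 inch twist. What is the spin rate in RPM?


twist_m = 13*0.0254 = 0.3302 m
spin = v/twist = 659/0.3302 = 1995.76 rev/s
RPM = spin*60 = 1995.76*60 ≈ 119746 RPM

119746 RPM


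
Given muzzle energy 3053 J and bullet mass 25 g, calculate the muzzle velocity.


v = sqrt(2*E/m) = sqrt(2*3053/0.025) = 494.2 m/s

494.2 m/s


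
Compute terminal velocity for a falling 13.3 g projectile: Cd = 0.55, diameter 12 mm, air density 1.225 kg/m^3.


A = pi*(d/2)^2 = pi*(12/2000)^2 = 1.13097e-04 m^2
vt = sqrt(2mg/(Cd*rho*A)) = sqrt(2*0.0133*9.81/(0.55 * 1.225 * 1.13097e-04)) = 58.52 m/s

58.52 m/s


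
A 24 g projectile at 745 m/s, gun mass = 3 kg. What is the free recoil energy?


v_r = m_p*v_p/m_gun = 0.024*745/3 = 5.96 m/s, E_r = 0.5*m_gun*v_r^2 = 0.5*3*5.96^2 = 53.28 J

53.28 J


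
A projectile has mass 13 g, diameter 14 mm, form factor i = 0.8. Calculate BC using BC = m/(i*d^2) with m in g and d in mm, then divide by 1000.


BC = m/(i*d^2*1000) = 13/(0.8 * 14^2 * 1000) = 8.291e-05

8.291e-05


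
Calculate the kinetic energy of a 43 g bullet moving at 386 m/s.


E = 0.5*m*v^2 = 0.5*0.043*386^2 = 3203 J

3203 J


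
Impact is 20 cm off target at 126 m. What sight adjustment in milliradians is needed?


1 mrad subtends 1 cm per 10 m of range, so adj = error_cm / (dist_m / 10) = 20 / (126/10) = 1.587 mrad

1.587 mrad


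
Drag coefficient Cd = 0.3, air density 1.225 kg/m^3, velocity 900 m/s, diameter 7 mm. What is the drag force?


A = pi*(d/2)^2 = pi*(7/2000)^2 = 3.84845e-05 m^2
Fd = 0.5*Cd*rho*A*v^2 = 0.5*0.3*1.225*3.84845e-05*900^2 = 5.728 N

5.728 N


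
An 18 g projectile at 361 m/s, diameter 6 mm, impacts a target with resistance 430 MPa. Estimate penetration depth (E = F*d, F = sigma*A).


A = pi*(d/2)^2 = pi*(6/2)^2 = 28.2743 mm^2
E = 0.5*m*v^2 = 0.5*0.018*361^2 = 1172.89 J
depth = E/(sigma*A) = 1172.89 J / (430 MPa * 28.2743 mm^2) = 1172.89/(430 * 28.2743) m = 0.0964708 m ≈ 96.47 mm

96.47 mm


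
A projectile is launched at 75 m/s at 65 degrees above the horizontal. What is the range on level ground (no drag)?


R = v0^2 * sin(2*theta) / g = 75^2 * sin(2*65°) / 9.81 = 439.2 m

439.2 m


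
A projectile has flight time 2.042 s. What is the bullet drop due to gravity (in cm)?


drop = 0.5*g*t^2 = 0.5*9.81*2.042^2 = 20.4527 m ≈ 2045 cm

2045 cm


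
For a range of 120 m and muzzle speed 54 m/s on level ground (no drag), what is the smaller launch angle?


sin(2*theta) = R*g/v0^2 = 120*9.81/54^2 = 0.403704, theta = arcsin(0.403704)/2 = 11.9°

11.9 degrees


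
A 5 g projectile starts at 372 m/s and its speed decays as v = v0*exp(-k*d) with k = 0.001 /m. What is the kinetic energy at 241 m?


v = v0*exp(-k*d) = 372*exp(-0.001*241) = 292.333 m/s
E = 0.5*m*v^2 = 0.5*0.005*292.333^2 = 213.6 J

213.6 J


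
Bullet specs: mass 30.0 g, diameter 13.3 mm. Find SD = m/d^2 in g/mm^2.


SD = m/d^2 = 30.0/13.3^2 = 0.1696 g/mm^2

0.1696 g/mm^2


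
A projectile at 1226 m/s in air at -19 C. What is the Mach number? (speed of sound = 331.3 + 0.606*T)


a = 331.3 + 0.606*(-19) = 319.786 m/s
M = v/a = 1226/319.786 = 3.834

3.834


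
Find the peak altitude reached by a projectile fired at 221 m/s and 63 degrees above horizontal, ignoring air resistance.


H = (v0*sin(theta))^2 / (2g) = (221*sin(63°))^2 / (2*9.81) = 1976 m

1976 m


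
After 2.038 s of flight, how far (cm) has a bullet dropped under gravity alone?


drop = 0.5*g*t^2 = 0.5*9.81*2.038^2 = 20.3726 m ≈ 2037 cm

2037 cm


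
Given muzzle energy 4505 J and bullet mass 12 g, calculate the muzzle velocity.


v = sqrt(2*E/m) = sqrt(2*4505/0.012) = 866.5 m/s

866.5 m/s


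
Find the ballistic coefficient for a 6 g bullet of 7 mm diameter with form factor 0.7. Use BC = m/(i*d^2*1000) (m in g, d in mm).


BC = m/(i*d^2*1000) = 6/(0.7 * 7^2 * 1000) = 0.0001749

0.0001749


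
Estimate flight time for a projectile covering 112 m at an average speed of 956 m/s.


t = d/v = 112/956 = 0.1172 s

0.1172 s


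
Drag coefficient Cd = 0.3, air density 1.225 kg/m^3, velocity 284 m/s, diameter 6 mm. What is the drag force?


A = pi*(d/2)^2 = pi*(6/2000)^2 = 2.82743e-05 m^2
Fd = 0.5*Cd*rho*A*v^2 = 0.5*0.3*1.225*2.82743e-05*284^2 = 0.419 N

0.419 N


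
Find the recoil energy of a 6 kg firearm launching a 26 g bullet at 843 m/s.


v_r = m_p*v_p/m_gun = 0.026*843/6 = 3.653 m/s, E_r = 0.5*m_gun*v_r^2 = 0.5*6*3.653^2 = 40.03 J

40.03 J


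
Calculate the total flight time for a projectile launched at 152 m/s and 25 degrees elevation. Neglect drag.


T = 2*v0*sin(theta)/g = 2*152*sin(25°)/9.81 = 13.1 s

13.1 s


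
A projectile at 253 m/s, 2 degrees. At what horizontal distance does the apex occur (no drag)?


R = v0^2*sin(2*theta)/g = 253^2*sin(2*2°)/9.81 = 455.152 m
apex_dist = R/2 = 455.152/2 = 227.6 m

227.6 m


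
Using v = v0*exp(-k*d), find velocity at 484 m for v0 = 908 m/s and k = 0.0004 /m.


v = v0*exp(-k*d) = 908*exp(-0.0004*484) = 748.2 m/s

748.2 m/s


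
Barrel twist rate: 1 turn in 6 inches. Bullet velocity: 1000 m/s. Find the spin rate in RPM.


twist_m = 6*0.0254 = 0.1524 m
spin = v/twist = 1000/0.1524 = 6561.68 rev/s
RPM = spin*60 = 6561.68*60 ≈ 393701 RPM

393701 RPM


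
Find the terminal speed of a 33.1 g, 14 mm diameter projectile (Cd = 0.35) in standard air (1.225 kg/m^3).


A = pi*(d/2)^2 = pi*(14/2000)^2 = 1.53938e-04 m^2
vt = sqrt(2mg/(Cd*rho*A)) = sqrt(2*0.0331*9.81/(0.35 * 1.225 * 1.53938e-04)) = 99.19 m/s

99.19 m/s


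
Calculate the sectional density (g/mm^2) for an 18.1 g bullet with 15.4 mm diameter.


SD = m/d^2 = 18.1/15.4^2 = 0.07632 g/mm^2

0.07632 g/mm^2


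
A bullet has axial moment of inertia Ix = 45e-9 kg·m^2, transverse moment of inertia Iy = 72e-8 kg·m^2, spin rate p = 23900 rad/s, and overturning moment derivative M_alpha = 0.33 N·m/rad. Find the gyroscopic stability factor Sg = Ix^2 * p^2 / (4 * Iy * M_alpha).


Sg = Ix^2 * p^2 / (4 * Iy * M_alpha) = (45e-9)^2 * 23900^2 / (4 * 72e-8 * 0.33) = 1.217

1.217


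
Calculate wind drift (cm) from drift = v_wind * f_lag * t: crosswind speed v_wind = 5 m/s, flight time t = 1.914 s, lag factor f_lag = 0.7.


drift = v_wind * lag * t = 5 * 0.7 * 1.914 = 6.699 m ≈ 669.9 cm

669.9 cm


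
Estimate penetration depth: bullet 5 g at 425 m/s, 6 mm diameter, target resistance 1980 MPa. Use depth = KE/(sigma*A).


A = pi*(d/2)^2 = pi*(6/2)^2 = 28.2743 mm^2
E = 0.5*m*v^2 = 0.5*0.005*425^2 = 451.562 J
depth = E/(sigma*A) = 451.562 J / (1980 MPa * 28.2743 mm^2) = 451.562/(1980 * 28.2743) m = 0.00806604 m ≈ 8.066 mm

8.066 mm


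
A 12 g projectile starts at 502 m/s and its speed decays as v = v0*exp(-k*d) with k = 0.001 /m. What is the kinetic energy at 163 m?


v = v0*exp(-k*d) = 502*exp(-0.001*163) = 426.495 m/s
E = 0.5*m*v^2 = 0.5*0.012*426.495^2 = 1091 J

1091 J


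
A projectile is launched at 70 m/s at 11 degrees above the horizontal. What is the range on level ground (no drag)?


R = v0^2 * sin(2*theta) / g = 70^2 * sin(2*11°) / 9.81 = 187.1 m

187.1 m


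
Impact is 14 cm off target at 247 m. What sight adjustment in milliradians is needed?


1 mrad subtends 1 cm per 10 m of range, so adj = error_cm / (dist_m / 10) = 14 / (247/10) = 0.5668 mrad

0.5668 mrad


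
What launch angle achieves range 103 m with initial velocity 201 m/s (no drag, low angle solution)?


sin(2*theta) = R*g/v0^2 = 103*9.81/201^2 = 0.02501, theta = arcsin(0.02501)/2 = 0.7166°

0.7166 degrees


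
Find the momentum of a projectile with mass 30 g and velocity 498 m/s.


p = m*v = 0.03*498 = 14.94 kg·m/s

14.94 kg·m/s


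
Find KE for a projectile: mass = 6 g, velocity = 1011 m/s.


E = 0.5*m*v^2 = 0.5*0.006*1011^2 = 3066 J

3066 J


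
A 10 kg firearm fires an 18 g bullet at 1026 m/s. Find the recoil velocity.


v_recoil = m_p * v_p / m_gun = 0.018 * 1026 / 10 = 1.847 m/s

1.847 m/s


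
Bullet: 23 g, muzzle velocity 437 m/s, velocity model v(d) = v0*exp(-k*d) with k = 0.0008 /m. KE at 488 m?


v = v0*exp(-k*d) = 437*exp(-0.0008*488) = 295.756 m/s
E = 0.5*m*v^2 = 0.5*0.023*295.756^2 = 1006 J

1006 J


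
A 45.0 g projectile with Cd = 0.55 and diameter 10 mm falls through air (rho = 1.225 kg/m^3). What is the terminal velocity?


A = pi*(d/2)^2 = pi*(10/2000)^2 = 7.85398e-05 m^2
vt = sqrt(2mg/(Cd*rho*A)) = sqrt(2*0.045*9.81/(0.55 * 1.225 * 7.85398e-05)) = 129.2 m/s

129.2 m/s


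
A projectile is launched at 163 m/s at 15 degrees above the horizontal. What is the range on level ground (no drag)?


R = v0^2 * sin(2*theta) / g = 163^2 * sin(2*15°) / 9.81 = 1354 m

1354 m


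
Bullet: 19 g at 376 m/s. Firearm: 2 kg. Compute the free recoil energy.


v_r = m_p*v_p/m_gun = 0.019*376/2 = 3.572 m/s, E_r = 0.5*m_gun*v_r^2 = 0.5*2*3.572^2 = 12.76 J

12.76 J


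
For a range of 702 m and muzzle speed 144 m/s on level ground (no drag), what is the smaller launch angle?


sin(2*theta) = R*g/v0^2 = 702*9.81/144^2 = 0.332109, theta = arcsin(0.332109)/2 = 9.698°

9.698 degrees


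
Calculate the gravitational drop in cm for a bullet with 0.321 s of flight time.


drop = 0.5*g*t^2 = 0.5*9.81*0.321^2 = 0.505416 m ≈ 50.54 cm

50.54 cm


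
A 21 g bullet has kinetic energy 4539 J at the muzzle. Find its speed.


v = sqrt(2*E/m) = sqrt(2*4539/0.021) = 657.5 m/s

657.5 m/s


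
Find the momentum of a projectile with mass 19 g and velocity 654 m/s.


p = m*v = 0.019*654 = 12.43 kg·m/s

12.43 kg·m/s


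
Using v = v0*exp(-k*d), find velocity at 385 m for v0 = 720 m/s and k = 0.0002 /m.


v = v0*exp(-k*d) = 720*exp(-0.0002*385) = 666.6 m/s

666.6 m/s


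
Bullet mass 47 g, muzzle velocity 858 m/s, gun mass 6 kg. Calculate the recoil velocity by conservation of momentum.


v_recoil = m_p * v_p / m_gun = 0.047 * 858 / 6 = 6.721 m/s

6.721 m/s


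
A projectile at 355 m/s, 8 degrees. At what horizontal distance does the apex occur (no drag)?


R = v0^2*sin(2*theta)/g = 355^2*sin(2*8°)/9.81 = 3541 m
apex_dist = R/2 = 3541/2 = 1770 m

1770 m


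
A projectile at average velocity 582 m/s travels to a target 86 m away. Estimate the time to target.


t = d/v = 86/582 = 0.1478 s

0.1478 s


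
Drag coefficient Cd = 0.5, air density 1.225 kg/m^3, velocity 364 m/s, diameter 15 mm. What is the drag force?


A = pi*(d/2)^2 = pi*(15/2000)^2 = 1.76715e-04 m^2
Fd = 0.5*Cd*rho*A*v^2 = 0.5*0.5*1.225*1.76715e-04*364^2 = 7.171 N

7.171 N


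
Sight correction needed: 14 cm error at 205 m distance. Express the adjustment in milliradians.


1 mrad subtends 1 cm per 10 m of range, so adj = error_cm / (dist_m / 10) = 14 / (205/10) = 0.6829 mrad

0.6829 mrad


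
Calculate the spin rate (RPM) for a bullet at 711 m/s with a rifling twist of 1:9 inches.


twist_m = 9*0.0254 = 0.2286 m
spin = v/twist = 711/0.2286 = 3110.236 rev/s
RPM = spin*60 = 3110.236*60 ≈ 186614 RPM

186614 RPM


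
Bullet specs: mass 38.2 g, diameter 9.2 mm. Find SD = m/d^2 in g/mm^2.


SD = m/d^2 = 38.2/9.2^2 = 0.4513 g/mm^2

0.4513 g/mm^2


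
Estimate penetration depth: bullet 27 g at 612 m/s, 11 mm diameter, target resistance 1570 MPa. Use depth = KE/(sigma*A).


A = pi*(d/2)^2 = pi*(11/2)^2 = 95.0332 mm^2
E = 0.5*m*v^2 = 0.5*0.027*612^2 = 5056.34 J
depth = E/(sigma*A) = 5056.34 J / (1570 MPa * 95.0332 mm^2) = 5056.34/(1570 * 95.0332) m = 0.0338892 m ≈ 33.89 mm

33.89 mm


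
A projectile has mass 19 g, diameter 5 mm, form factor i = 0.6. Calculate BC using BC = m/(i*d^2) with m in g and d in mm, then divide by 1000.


BC = m/(i*d^2*1000) = 19/(0.6 * 5^2 * 1000) = 0.001267

0.001267


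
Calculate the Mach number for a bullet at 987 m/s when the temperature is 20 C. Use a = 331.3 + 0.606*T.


a = 331.3 + 0.606*(20) = 343.42 m/s
M = v/a = 987/343.42 = 2.874

2.874


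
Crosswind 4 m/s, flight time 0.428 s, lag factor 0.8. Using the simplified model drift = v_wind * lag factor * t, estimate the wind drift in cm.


drift = v_wind * lag * t = 4 * 0.8 * 0.428 = 1.3696 m ≈ 137 cm

137 cm


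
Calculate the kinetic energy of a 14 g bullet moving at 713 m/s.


E = 0.5*m*v^2 = 0.5*0.014*713^2 = 3559 J

3559 J


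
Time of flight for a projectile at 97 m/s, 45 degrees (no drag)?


T = 2*v0*sin(theta)/g = 2*97*sin(45°)/9.81 = 13.98 s

13.98 s


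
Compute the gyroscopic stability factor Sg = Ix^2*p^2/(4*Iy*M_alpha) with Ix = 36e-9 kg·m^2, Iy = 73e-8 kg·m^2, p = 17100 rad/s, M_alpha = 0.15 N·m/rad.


Sg = Ix^2 * p^2 / (4 * Iy * M_alpha) = (36e-9)^2 * 17100^2 / (4 * 73e-8 * 0.15) = 0.8652

0.8652


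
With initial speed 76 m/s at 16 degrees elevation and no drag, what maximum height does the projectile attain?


H = (v0*sin(theta))^2 / (2g) = (76*sin(16°))^2 / (2*9.81) = 22.37 m

22.37 m


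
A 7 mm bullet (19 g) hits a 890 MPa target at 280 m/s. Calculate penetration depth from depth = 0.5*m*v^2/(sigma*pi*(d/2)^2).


A = pi*(d/2)^2 = pi*(7/2)^2 = 38.4845 mm^2
E = 0.5*m*v^2 = 0.5*0.019*280^2 = 744.8 J
depth = E/(sigma*A) = 744.8 J / (890 MPa * 38.4845 mm^2) = 744.8/(890 * 38.4845) m = 0.0217452 m ≈ 21.75 mm

21.75 mm


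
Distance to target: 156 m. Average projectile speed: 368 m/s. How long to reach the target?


t = d/v = 156/368 = 0.4239 s

0.4239 s


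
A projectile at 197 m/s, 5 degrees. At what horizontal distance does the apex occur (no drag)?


R = v0^2*sin(2*theta)/g = 197^2*sin(2*5°)/9.81 = 686.964 m
apex_dist = R/2 = 686.964/2 = 343.5 m

343.5 m


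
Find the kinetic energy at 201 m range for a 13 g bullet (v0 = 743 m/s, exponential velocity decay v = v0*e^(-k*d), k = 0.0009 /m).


v = v0*exp(-k*d) = 743*exp(-0.0009*201) = 620.047 m/s
E = 0.5*m*v^2 = 0.5*0.013*620.047^2 = 2499 J

2499 J


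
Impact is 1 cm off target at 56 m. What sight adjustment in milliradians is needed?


1 mrad subtends 1 cm per 10 m of range, so adj = error_cm / (dist_m / 10) = 1 / (56/10) = 0.1786 mrad

0.1786 mrad


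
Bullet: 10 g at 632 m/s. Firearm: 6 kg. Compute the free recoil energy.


v_r = m_p*v_p/m_gun = 0.01*632/6 = 1.05333 m/s, E_r = 0.5*m_gun*v_r^2 = 0.5*6*1.05333^2 = 3.329 J

3.329 J


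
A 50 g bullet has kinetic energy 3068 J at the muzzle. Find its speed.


v = sqrt(2*E/m) = sqrt(2*3068/0.05) = 350.3 m/s

350.3 m/s


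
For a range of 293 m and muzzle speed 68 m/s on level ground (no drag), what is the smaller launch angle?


sin(2*theta) = R*g/v0^2 = 293*9.81/68^2 = 0.621611, theta = arcsin(0.621611)/2 = 19.22°

19.22 degrees


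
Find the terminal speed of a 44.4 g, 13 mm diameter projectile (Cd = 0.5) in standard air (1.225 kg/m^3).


A = pi*(d/2)^2 = pi*(13/2000)^2 = 1.32732e-04 m^2
vt = sqrt(2mg/(Cd*rho*A)) = sqrt(2*0.0444*9.81/(0.5 * 1.225 * 1.32732e-04)) = 103.5 m/s

103.5 m/s


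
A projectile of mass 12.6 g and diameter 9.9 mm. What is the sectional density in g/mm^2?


SD = m/d^2 = 12.6/9.9^2 = 0.1286 g/mm^2

0.1286 g/mm^2


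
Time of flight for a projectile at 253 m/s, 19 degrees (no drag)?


T = 2*v0*sin(theta)/g = 2*253*sin(19°)/9.81 = 16.79 s

16.79 s


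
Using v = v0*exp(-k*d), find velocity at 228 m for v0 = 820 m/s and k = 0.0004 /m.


v = v0*exp(-k*d) = 820*exp(-0.0004*228) = 748.5 m/s

748.5 m/s


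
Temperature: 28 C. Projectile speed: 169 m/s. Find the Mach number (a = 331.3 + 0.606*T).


a = 331.3 + 0.606*(28) = 348.268 m/s
M = v/a = 169/348.268 = 0.4853

0.4853


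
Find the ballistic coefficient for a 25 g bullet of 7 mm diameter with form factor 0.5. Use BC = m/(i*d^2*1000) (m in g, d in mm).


BC = m/(i*d^2*1000) = 25/(0.5 * 7^2 * 1000) = 0.00102

0.00102


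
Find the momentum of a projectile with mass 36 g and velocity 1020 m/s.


p = m*v = 0.036*1020 = 36.72 kg·m/s

36.72 kg·m/s


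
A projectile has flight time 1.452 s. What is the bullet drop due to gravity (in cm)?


drop = 0.5*g*t^2 = 0.5*9.81*1.452^2 = 10.3412 m ≈ 1034 cm

1034 cm


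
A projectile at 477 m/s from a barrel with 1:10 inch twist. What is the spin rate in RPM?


twist_m = 10*0.0254 = 0.254 m
spin = v/twist = 477/0.254 = 1877.953 rev/s
RPM = spin*60 = 1877.953*60 ≈ 112677 RPM

112677 RPM


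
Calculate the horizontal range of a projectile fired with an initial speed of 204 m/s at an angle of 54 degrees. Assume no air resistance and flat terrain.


R = v0^2 * sin(2*theta) / g = 204^2 * sin(2*54°) / 9.81 = 4035 m

4035 m


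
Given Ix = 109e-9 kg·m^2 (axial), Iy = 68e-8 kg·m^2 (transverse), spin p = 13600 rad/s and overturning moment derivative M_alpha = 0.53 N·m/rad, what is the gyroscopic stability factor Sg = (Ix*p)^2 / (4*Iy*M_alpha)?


Sg = Ix^2 * p^2 / (4 * Iy * M_alpha) = (109e-9)^2 * 13600^2 / (4 * 68e-8 * 0.53) = 1.524

1.524


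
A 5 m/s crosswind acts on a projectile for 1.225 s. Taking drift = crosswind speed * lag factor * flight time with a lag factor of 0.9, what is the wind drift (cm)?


drift = v_wind * lag * t = 5 * 0.9 * 1.225 = 5.5125 m ≈ 551.2 cm

551.2 cm


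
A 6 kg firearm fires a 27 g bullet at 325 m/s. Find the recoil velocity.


v_recoil = m_p * v_p / m_gun = 0.027 * 325 / 6 = 1.463 m/s

1.463 m/s


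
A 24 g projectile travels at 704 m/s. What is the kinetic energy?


E = 0.5*m*v^2 = 0.5*0.024*704^2 = 5947 J

5947 J


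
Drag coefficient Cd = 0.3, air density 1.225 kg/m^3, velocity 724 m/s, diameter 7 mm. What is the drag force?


A = pi*(d/2)^2 = pi*(7/2000)^2 = 3.84845e-05 m^2
Fd = 0.5*Cd*rho*A*v^2 = 0.5*0.3*1.225*3.84845e-05*724^2 = 3.707 N

3.707 N


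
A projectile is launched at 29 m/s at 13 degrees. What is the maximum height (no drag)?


H = (v0*sin(theta))^2 / (2g) = (29*sin(13°))^2 / (2*9.81) = 2.169 m

2.169 m


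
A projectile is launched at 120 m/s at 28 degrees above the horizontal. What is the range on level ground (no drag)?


R = v0^2 * sin(2*theta) / g = 120^2 * sin(2*28°) / 9.81 = 1217 m

1217 m


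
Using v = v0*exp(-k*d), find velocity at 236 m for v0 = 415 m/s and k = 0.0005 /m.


v = v0*exp(-k*d) = 415*exp(-0.0005*236) = 368.8 m/s

368.8 m/s


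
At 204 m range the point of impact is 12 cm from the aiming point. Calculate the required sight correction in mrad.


1 mrad subtends 1 cm per 10 m of range, so adj = error_cm / (dist_m / 10) = 12 / (204/10) = 0.5882 mrad

0.5882 mrad


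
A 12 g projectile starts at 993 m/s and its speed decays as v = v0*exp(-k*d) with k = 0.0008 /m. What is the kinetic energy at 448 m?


v = v0*exp(-k*d) = 993*exp(-0.0008*448) = 693.902 m/s
E = 0.5*m*v^2 = 0.5*0.012*693.902^2 = 2889 J

2889 J


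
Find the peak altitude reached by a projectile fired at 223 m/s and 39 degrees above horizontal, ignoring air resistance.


H = (v0*sin(theta))^2 / (2g) = (223*sin(39°))^2 / (2*9.81) = 1004 m

1004 m


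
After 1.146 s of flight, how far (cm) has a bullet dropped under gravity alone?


drop = 0.5*g*t^2 = 0.5*9.81*1.146^2 = 6.44181 m ≈ 644.2 cm

644.2 cm


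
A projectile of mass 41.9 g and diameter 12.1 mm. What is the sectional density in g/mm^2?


SD = m/d^2 = 41.9/12.1^2 = 0.2862 g/mm^2

0.2862 g/mm^2


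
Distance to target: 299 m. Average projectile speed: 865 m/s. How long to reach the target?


t = d/v = 299/865 = 0.3457 s

0.3457 s


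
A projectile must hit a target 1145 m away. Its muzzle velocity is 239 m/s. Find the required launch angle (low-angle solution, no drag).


sin(2*theta) = R*g/v0^2 = 1145*9.81/239^2 = 0.196643, theta = arcsin(0.196643)/2 = 5.67°

5.67 degrees


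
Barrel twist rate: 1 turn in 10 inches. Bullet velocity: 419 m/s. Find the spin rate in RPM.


twist_m = 10*0.0254 = 0.254 m
spin = v/twist = 419/0.254 = 1649.606 rev/s
RPM = spin*60 = 1649.606*60 ≈ 98976 RPM

98976 RPM


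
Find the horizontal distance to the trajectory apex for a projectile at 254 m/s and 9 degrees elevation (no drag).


R = v0^2*sin(2*theta)/g = 254^2*sin(2*9°)/9.81 = 2032.27 m
apex_dist = R/2 = 2032.27/2 = 1016 m

1016 m


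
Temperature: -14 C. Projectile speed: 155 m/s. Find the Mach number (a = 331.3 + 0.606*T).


a = 331.3 + 0.606*(-14) = 322.816 m/s
M = v/a = 155/322.816 = 0.4801

0.4801


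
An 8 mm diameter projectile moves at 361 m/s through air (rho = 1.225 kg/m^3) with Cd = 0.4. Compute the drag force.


A = pi*(d/2)^2 = pi*(8/2000)^2 = 5.02655e-05 m^2
Fd = 0.5*Cd*rho*A*v^2 = 0.5*0.4*1.225*5.02655e-05*361^2 = 1.605 N

1.605 N


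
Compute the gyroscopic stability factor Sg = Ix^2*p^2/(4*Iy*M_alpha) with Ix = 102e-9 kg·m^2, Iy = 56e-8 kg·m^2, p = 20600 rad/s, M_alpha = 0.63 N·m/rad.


Sg = Ix^2 * p^2 / (4 * Iy * M_alpha) = (102e-9)^2 * 20600^2 / (4 * 56e-8 * 0.63) = 3.129

3.129
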